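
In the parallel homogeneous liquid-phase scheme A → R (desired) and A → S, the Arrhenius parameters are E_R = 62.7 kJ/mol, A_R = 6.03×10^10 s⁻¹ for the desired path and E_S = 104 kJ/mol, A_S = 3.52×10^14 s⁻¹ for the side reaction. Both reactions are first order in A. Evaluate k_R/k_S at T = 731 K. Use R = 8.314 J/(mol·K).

0.153

With equal orders, S_{R/S} = k_R/k_S = (A_R/A_S)·exp[(E_S−E_R)/(RT)].
(E_S−E_R)/(RT) = (104−62.7)×10³/(8.314×731) = 41300/6078 = 6.796.
k_R/k_S = (6.03×10^10/3.52×10^14)·exp(6.796) = 1.713×10^-4 × 893.8 = 0.153.
Since E_R < E_S, lowering the temperature improves selectivity toward R.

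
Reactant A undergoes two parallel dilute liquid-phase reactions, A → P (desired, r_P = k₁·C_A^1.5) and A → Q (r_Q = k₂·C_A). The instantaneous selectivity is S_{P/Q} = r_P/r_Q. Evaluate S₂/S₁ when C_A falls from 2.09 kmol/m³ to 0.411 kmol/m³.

S_{P/Q} = (k₁/k₂)·C_A^0.5, so S₂/S₁ = (C_{A,2}/C_{A,1})^0.5.
= (0.411/2.09)^0.5 = (0.1967)^0.5 = 0.443.

0.443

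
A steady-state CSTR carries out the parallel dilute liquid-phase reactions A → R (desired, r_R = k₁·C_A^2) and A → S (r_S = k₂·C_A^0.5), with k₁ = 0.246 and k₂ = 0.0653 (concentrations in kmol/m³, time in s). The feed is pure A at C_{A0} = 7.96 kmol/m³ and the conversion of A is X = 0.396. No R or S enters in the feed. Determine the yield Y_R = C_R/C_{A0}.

Exit C_A = C_{A0}(1−X) = 7.96×0.604 = 4.808 kmol/m³.
Rates in a CSTR are evaluated at the outlet concentration: r_R = 0.246×4.808^2 = 5.686, r_S = 0.0653×4.808^0.5 = 0.1432.
Fraction of consumed A going to R: r_R/(r_R+r_S) = 0.9754.
C_R = 0.9754·C_{A0}·X = 0.9754×7.96×0.396 = 3.07 kmol/m³; Y_R = C_R/C_{A0} = 0.386.

0.386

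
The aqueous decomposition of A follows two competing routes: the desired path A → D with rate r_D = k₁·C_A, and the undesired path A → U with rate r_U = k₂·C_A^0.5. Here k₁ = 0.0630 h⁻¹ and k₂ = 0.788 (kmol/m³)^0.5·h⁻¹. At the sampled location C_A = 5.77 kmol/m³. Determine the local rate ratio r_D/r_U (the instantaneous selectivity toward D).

0.192

S_{D/U} = r_D/r_U = (k₁·C_A)/(k₂·C_A^0.5) = (k₁/k₂)·C_A^0.5.
= (0.0630×5.770) / (0.788×5.770^0.5) = 0.3635/1.893 = 0.192.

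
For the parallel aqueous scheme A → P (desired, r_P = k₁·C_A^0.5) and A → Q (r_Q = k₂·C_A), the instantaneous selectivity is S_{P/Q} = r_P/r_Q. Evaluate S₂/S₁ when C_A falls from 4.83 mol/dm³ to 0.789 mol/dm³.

S_{P/Q} = (k₁/k₂)·C_A^-0.5, so S₂/S₁ = (C_{A,2}/C_{A,1})^-0.5.
= (0.789/4.83)^(-0.5) = (0.1634)^(-0.5) = 2.47.

2.47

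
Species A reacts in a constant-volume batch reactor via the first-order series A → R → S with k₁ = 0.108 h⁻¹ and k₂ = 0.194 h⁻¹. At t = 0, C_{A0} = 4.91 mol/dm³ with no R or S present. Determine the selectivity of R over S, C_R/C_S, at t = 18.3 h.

0.191

The intermediate concentration in a first-order A→B→C sequence is C_R = k₁C_{A0}(e^(−k₁t) − e^(−k₂t))/(k₂−k₁).
e^(−k₁t) = e^(−0.108×18.3) = e^(−1.976) = 0.1386; e^(−k₂t) = e^(−3.550) = 0.02872.
C_R = 0.108×4.91/(0.194−0.108) × (0.1386−0.02872) = 6.166×0.1098 = 0.6773 mol/dm³.
C_A = C_{A0}e^(−k₁t) = 0.6804 mol/dm³, so C_S = C_{A0}−C_A−C_R = 3.552 mol/dm³; C_R/C_S = 0.191.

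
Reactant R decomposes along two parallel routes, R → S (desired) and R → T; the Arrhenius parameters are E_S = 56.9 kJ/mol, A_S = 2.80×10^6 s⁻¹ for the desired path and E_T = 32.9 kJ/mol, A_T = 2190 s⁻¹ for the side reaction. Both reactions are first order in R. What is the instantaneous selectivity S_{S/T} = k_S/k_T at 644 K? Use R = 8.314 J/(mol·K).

With equal orders, S_{S/T} = k_S/k_T = (A_S/A_T)·exp[(E_T−E_S)/(RT)].
(E_T−E_S)/(RT) = (32.9−56.9)×10³/(8.314×644) = -24000/5354 = -4.482.
k_S/k_T = (2.80×10^6/2190)·exp(-4.482) = 1279 × 0.01131 = 14.5.

14.5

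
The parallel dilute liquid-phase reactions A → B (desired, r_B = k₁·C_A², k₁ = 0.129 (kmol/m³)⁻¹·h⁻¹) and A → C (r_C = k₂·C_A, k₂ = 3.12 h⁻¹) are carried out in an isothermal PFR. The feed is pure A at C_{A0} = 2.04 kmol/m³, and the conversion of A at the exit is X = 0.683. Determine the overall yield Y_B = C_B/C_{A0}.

0.0358

C_A = C_{A0}(1−X) = 0.6467 kmol/m³.
Along a PFR/batch, dC_C/dC_A = −r_C/(r_B+r_C) = −k₂/(k₂+k₁·C_A).
Integrating from C_{A0} to C_A: C_C = (3.12/0.129)·ln[(3.12+0.129·2.04)/(3.12+0.129·0.647)] = 24.19·ln(3.383/3.203) = 1.320 kmol/m³.
Then C_B = (C_{A0}−C_A) − C_C = 1.393 − 1.320 = 0.07299 kmol/m³.
Y_B = C_B/C_{A0} = 0.07299/2.04 = 0.0358.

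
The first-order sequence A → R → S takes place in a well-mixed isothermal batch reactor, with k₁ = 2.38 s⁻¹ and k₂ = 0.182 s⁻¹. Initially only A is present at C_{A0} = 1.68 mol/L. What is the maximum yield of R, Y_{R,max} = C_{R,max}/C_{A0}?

0.808

For a first-order series the maximum intermediate yield is C_{R,max}/C_{A0} = (k₁/k₂)^[k₂/(k₂−k₁)].
= (2.38/0.182)^(0.182/(0.182−2.38)) = (13.08)^(-0.08280) = 0.8083.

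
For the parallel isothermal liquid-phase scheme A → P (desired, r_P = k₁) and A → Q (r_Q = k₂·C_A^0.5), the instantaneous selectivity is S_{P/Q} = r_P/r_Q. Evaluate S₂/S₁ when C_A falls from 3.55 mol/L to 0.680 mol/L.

2.28

S_{P/Q} = (k₁/k₂)·C_A^-0.5, so S₂/S₁ = (C_{A,2}/C_{A,1})^-0.5.
= (0.680/3.55)^(-0.5) = (0.1915)^(-0.5) = 2.28.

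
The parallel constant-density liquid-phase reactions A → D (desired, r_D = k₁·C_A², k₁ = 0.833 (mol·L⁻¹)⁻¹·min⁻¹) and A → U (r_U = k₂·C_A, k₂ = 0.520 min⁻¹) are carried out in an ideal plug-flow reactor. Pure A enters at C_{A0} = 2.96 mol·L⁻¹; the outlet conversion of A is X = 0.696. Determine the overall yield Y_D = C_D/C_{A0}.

0.516

C_A = C_{A0}(1−X) = 0.8998 mol·L⁻¹.
Along a PFR/batch, dC_U/dC_A = −r_U/(r_D+r_U) = −k₂/(k₂+k₁·C_A).
Integrating from C_{A0} to C_A: C_U = (0.520/0.833)·ln[(0.520+0.833·2.96)/(0.520+0.833·0.900)] = 0.6242·ln(2.986/1.270) = 0.5338 mol·L⁻¹.
Then C_D = (C_{A0}−C_A) − C_U = 2.060 − 0.5338 = 1.526 mol·L⁻¹.
Y_D = C_D/C_{A0} = 1.526/2.96 = 0.516.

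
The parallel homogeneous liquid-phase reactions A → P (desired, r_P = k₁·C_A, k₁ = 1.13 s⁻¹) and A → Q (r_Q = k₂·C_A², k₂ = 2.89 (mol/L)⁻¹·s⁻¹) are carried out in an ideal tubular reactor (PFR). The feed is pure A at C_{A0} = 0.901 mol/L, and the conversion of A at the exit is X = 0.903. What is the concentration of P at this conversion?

C_A = C_{A0}(1−X) = 0.08740 mol/L.
Along a PFR/batch, dC_P/dC_A = −r_P/(r_P+r_Q) = −k₁/(k₁+k₂·C_A).
Integrating from C_{A0} to C_A: C_P = (1.13/2.89)·ln[(1.13+2.89·0.901)/(1.13+2.89·0.0874)] = 0.3910·ln(3.734/1.383) = 0.3885 mol/L.

0.388 mol/L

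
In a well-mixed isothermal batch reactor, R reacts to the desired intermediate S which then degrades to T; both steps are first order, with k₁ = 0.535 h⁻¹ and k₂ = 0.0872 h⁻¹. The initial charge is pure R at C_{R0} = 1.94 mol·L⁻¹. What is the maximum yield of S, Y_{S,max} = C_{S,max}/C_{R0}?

For a first-order series the maximum intermediate yield is C_{S,max}/C_{R0} = (k₁/k₂)^[k₂/(k₂−k₁)].
= (0.535/0.0872)^(0.0872/(0.0872−0.535)) = (6.135)^(-0.1947) = 0.7024.

0.702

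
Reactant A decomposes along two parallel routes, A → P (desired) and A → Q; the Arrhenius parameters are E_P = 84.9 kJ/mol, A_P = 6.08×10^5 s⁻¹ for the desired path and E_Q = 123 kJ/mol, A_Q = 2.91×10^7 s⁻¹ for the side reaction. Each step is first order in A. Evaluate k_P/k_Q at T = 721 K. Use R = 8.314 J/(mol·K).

12.0

Since both paths have the same order in A, the concentration cancels and S_{P/Q} = k_P/k_Q = (A_P/A_Q)·exp[(E_Q−E_P)/(RT)].
(E_Q−E_P)/(RT) = (123−84.9)×10³/(8.314×721) = 38100/5994 = 6.356.
k_P/k_Q = (6.08×10^5/2.91×10^7)·exp(6.356) = 0.02089 × 575.9 = 12.0.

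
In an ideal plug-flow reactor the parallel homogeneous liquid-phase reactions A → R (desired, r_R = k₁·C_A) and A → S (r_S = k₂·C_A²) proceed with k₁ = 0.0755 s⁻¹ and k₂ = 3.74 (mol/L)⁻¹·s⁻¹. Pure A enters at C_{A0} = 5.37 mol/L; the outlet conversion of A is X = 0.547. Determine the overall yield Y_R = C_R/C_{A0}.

0.00296

C_A = C_{A0}(1−X) = 2.433 mol/L.
Along a PFR/batch, dC_R/dC_A = −r_R/(r_R+r_S) = −k₁/(k₁+k₂·C_A).
Integrating from C_{A0} to C_A: C_R = (0.0755/3.74)·ln[(0.0755+3.74·5.37)/(0.0755+3.74·2.43)] = 0.02019·ln(20.16/9.173) = 0.01589 mol/L.
Y_R = C_R/C_{A0} = 0.01589/5.37 = 0.00296.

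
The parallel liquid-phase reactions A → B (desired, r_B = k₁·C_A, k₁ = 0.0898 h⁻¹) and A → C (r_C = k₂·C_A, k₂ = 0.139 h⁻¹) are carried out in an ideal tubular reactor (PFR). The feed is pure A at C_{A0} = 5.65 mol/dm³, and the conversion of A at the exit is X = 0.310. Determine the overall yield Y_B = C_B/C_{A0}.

0.122

C_A = C_{A0}(1−X) = 3.898 mol/dm³.
Both paths are first order in A, so the instantaneous fraction to B is constant: dC_B/d(−C_A) = k₁/(k₁+k₂) = 0.3925.
C_B = 0.3925·(C_{A0}−C_A) = 0.3925×1.752 = 0.687 mol/dm³.
Y_B = C_B/C_{A0} = 0.6874/5.65 = 0.122.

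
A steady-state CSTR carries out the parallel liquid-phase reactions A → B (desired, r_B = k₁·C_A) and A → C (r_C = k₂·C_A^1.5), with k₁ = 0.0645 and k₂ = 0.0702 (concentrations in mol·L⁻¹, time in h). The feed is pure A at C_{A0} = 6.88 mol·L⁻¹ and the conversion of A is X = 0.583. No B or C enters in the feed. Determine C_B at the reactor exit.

1.41 mol·L⁻¹

Exit C_A = C_{A0}(1−X) = 6.88×0.417 = 2.869 mol·L⁻¹.
Rates in a CSTR are evaluated at the outlet concentration: r_B = 0.0645×2.869 = 0.1850, r_C = 0.0702×2.869^1.5 = 0.3411.
Fraction of consumed A going to B: r_B/(r_B+r_C) = 0.3517.
C_B = 0.3517·C_{A0}·X = 0.3517×6.88×0.583 = 1.41 mol·L⁻¹.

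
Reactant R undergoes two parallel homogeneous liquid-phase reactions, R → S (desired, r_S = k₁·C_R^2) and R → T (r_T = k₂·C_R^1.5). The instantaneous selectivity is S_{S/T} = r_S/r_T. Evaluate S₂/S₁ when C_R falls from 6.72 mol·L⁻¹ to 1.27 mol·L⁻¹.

0.435

S_{S/T} = (k₁/k₂)·C_R^0.5, so S₂/S₁ = (C_{R,2}/C_{R,1})^0.5.
= (1.27/6.72)^0.5 = (0.1890)^0.5 = 0.435.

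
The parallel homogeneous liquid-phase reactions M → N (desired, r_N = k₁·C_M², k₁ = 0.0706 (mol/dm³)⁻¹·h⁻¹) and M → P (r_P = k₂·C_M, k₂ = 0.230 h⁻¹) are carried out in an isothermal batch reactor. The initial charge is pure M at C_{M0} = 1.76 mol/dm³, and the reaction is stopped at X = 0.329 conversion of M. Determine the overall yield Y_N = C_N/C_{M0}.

C_M = C_{M0}(1−X) = 1.181 mol/dm³.
Along a PFR/batch, dC_P/dC_M = −r_P/(r_N+r_P) = −k₂/(k₂+k₁·C_M).
Integrating from C_{M0} to C_M: C_P = (0.230/0.0706)·ln[(0.230+0.0706·1.76)/(0.230+0.0706·1.18)] = 3.258·ln(0.3543/0.3134) = 0.3995 mol/dm³.
Then C_N = (C_{M0}−C_M) − C_P = 0.5790 − 0.3995 = 0.1796 mol/dm³.
Y_N = C_N/C_{M0} = 0.1796/1.76 = 0.102.

0.102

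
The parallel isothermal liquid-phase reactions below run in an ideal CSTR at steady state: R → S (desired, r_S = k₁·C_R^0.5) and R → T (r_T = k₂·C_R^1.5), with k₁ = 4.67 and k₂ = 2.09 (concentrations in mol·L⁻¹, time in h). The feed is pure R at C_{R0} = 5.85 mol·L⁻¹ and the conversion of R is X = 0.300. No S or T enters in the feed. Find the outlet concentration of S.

Exit C_R = C_{R0}(1−X) = 5.85×0.700 = 4.095 mol·L⁻¹.
Rates in a CSTR are evaluated at the outlet concentration: r_S = 4.67×4.095^0.5 = 9.450, r_T = 2.09×4.095^1.5 = 17.32.
Fraction of consumed R going to S: r_S/(r_S+r_T) = 0.3530.
C_S = 0.3530·C_{R0}·X = 0.3530×5.85×0.300 = 0.620 mol·L⁻¹.

0.620 mol·L⁻¹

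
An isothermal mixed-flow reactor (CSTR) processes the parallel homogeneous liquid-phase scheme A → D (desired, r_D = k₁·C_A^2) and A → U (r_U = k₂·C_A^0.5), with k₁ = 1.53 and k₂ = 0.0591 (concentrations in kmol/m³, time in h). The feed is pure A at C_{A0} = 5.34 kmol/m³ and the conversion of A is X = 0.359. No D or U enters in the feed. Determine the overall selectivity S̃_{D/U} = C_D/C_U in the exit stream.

164

Exit C_A = C_{A0}(1−X) = 5.34×0.641 = 3.423 kmol/m³.
In a CSTR the entire volume is at exit conditions, so r_D = 1.53×3.423^2 = 17.93 and r_U = 0.0591×3.423^0.5 = 0.1093.
Overall selectivity = C_D/C_U = r_Dτ/(r_Uτ) = r_D/r_U = 164.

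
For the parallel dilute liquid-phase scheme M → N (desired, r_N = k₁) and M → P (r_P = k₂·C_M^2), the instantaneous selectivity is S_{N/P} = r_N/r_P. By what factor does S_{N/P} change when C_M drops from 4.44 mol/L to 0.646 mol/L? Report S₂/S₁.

S_{N/P} = (k₁/k₂)·C_M^-2, so S₂/S₁ = (C_{M,2}/C_{M,1})^-2.
= (0.646/4.44)^(-2) = (0.1455)^(-2) = 47.2.
Selectivity toward N rises as C_M falls — low-concentration operation is favoured.

47.2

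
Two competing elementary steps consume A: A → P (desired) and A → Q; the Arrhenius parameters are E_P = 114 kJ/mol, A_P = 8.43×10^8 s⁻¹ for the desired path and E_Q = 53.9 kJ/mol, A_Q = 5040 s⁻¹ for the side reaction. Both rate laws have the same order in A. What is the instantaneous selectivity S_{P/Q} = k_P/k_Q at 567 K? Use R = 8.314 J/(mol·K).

With equal orders, S_{P/Q} = k_P/k_Q = (A_P/A_Q)·exp[(E_Q−E_P)/(RT)].
(E_Q−E_P)/(RT) = (53.9−114)×10³/(8.314×567) = -60100/4714 = -12.75.
k_P/k_Q = (8.43×10^8/5040)·exp(-12.75) = 1.673×10^5 × 2.905×10^-6 = 0.486.
Since E_P > E_Q, raising the temperature improves selectivity toward P.

0.486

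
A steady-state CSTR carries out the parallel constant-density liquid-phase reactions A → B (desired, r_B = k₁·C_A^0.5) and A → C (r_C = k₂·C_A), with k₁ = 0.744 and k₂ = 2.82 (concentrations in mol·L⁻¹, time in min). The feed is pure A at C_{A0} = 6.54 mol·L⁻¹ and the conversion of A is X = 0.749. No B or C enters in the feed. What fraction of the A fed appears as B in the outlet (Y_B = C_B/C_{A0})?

Exit C_A = C_{A0}(1−X) = 6.54×0.251 = 1.642 mol·L⁻¹.
A CSTR operates uniformly at the exit composition, giving r_B = 0.9532 and r_C = 4.629 (each k·C_A^n at C_A = 1.642).
Fraction of consumed A going to B: r_B/(r_B+r_C) = 0.1708.
C_B = 0.1708·C_{A0}·X = 0.1708×6.54×0.749 = 0.836 mol·L⁻¹; Y_B = C_B/C_{A0} = 0.128.

0.128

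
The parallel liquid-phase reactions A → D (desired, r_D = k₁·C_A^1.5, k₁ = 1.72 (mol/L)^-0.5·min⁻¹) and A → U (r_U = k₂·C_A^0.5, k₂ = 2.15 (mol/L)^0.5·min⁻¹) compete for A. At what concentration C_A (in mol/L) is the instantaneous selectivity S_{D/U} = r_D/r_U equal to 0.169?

S_{D/U} = (k₁/k₂)·C_A ⇒ C_A = S·k₂/k₁.
= 0.169×2.15/1.72 = 0.211 mol/L.

0.211 mol/L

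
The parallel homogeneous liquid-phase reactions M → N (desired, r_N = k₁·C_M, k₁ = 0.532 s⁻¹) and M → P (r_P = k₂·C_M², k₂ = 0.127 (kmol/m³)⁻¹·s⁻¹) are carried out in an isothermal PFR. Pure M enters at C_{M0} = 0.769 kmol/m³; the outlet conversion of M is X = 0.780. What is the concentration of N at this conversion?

C_M = C_{M0}(1−X) = 0.1692 kmol/m³.
Along a PFR/batch, dC_N/dC_M = −r_N/(r_N+r_P) = −k₁/(k₁+k₂·C_M).
Integrating from C_{M0} to C_M: C_N = (0.532/0.127)·ln[(0.532+0.127·0.769)/(0.532+0.127·0.169)] = 4.189·ln(0.6297/0.5535) = 0.5402 kmol/m³.

0.540 kmol/m³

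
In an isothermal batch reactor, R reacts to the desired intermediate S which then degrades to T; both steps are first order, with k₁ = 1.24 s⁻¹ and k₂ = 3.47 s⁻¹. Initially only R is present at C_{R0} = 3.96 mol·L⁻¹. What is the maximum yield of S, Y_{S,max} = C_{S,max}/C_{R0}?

At the optimum, C_{S,max}/C_{R0} = (k₁/k₂)^[k₂/(k₂−k₁)].
= (1.24/3.47)^(3.47/(3.47−1.24)) = (0.3573)^(1.556) = 0.2016.

0.202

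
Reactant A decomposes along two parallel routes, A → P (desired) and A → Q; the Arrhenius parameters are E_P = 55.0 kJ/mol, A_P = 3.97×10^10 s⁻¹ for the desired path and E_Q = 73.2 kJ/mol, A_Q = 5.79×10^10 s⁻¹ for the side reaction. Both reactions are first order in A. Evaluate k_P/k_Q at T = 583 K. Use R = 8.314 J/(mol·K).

29.3

k_P/k_Q = (A_P/A_Q)·exp[−(E_P−E_Q)/(RT)] = (A_P/A_Q)·exp[(E_Q−E_P)/(RT)].
(E_Q−E_P)/(RT) = (73.2−55.0)×10³/(8.314×583) = 18200/4847 = 3.755.
k_P/k_Q = (3.97×10^10/5.79×10^10)·exp(3.755) = 0.6857 × 42.73 = 29.3.
Since E_P < E_Q, lowering the temperature improves selectivity toward P.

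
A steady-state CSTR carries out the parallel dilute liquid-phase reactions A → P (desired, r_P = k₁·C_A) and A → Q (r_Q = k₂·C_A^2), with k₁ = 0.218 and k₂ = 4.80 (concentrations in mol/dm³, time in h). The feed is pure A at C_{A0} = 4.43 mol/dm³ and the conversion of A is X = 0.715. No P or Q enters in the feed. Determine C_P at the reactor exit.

0.110 mol/dm³

Exit C_A = C_{A0}(1−X) = 4.43×0.285 = 1.263 mol/dm³.
Rates in a CSTR are evaluated at the outlet concentration: r_P = 0.218×1.263 = 0.2752, r_Q = 4.80×1.263^2 = 7.651.
Fraction of consumed A going to P: r_P/(r_P+r_Q) = 0.03472.
C_P = 0.03472·C_{A0}·X = 0.03472×4.43×0.715 = 0.110 mol/dm³.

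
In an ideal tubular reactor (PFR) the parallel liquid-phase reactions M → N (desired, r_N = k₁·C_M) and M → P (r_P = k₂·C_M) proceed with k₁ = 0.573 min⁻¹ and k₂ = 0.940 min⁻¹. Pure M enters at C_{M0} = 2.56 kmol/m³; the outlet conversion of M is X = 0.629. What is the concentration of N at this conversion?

0.610 kmol/m³

C_M = C_{M0}(1−X) = 0.9498 kmol/m³.
Both paths are first order in M, so the instantaneous fraction to N is constant: dC_N/d(−C_M) = k₁/(k₁+k₂) = 0.3787.
C_N = 0.3787·(C_{M0}−C_M) = 0.3787×1.610 = 0.610 kmol/m³.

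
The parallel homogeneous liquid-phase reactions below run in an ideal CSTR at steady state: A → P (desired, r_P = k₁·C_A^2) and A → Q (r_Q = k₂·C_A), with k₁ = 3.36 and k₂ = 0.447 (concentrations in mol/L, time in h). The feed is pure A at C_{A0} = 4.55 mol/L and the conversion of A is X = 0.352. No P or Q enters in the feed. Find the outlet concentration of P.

Exit C_A = C_{A0}(1−X) = 4.55×0.648 = 2.948 mol/L.
In a CSTR the entire volume is at exit conditions, so r_P = 3.36×2.948^2 = 29.21 and r_Q = 0.447×2.948 = 1.318.
Fraction of consumed A going to P: r_P/(r_P+r_Q) = 0.9568.
C_P = 0.9568·C_{A0}·X = 0.9568×4.55×0.352 = 1.53 mol/L.

1.53 mol/L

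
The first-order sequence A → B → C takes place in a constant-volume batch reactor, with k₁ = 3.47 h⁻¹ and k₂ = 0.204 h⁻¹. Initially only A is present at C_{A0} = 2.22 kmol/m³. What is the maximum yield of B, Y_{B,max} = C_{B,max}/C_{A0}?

0.838

For a first-order series the maximum intermediate yield is C_{B,max}/C_{A0} = (k₁/k₂)^[k₂/(k₂−k₁)].
= (3.47/0.204)^(0.204/(0.204−3.47)) = (17.01)^(-0.06246) = 0.8378.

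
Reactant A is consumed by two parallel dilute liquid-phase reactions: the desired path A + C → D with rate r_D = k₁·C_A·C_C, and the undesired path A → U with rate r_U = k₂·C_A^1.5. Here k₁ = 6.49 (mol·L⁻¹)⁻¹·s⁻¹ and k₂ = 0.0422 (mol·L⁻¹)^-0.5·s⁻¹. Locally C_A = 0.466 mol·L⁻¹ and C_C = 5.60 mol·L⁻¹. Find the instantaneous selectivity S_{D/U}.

S_{D/U} = r_D/r_U = (k₁·C_A·C_C)/(k₂·C_A^1.5) = (k₁/k₂)·C_A^-0.5·C_C.
= (6.49×0.4660×5.600) / (0.0422×0.4660^1.5) = 16.94/0.01342 = 1262.
The undesired path is higher order in A, so low C_A (CSTR or dilute feed) favours D.

1262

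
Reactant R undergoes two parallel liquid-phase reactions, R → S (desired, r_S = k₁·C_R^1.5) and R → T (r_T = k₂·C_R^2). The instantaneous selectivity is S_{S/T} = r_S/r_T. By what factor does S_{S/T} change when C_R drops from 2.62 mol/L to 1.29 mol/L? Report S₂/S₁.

S_{S/T} = (k₁/k₂)·C_R^-0.5, so S₂/S₁ = (C_{R,2}/C_{R,1})^-0.5.
= (1.29/2.62)^(-0.5) = (0.4924)^(-0.5) = 1.43.

1.43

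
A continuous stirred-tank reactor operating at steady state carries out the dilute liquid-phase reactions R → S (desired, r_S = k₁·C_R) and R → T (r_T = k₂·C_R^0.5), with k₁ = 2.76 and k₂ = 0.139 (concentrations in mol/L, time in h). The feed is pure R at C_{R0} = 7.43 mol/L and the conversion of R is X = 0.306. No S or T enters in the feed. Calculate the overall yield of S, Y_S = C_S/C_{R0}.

0.299

Exit C_R = C_{R0}(1−X) = 7.43×0.694 = 5.156 mol/L.
A CSTR operates uniformly at the exit composition, giving r_S = 14.23 and r_T = 0.3156 (each k·C_R^n at C_R = 5.156).
Fraction of consumed R going to S: r_S/(r_S+r_T) = 0.9783.
C_S = 0.9783·C_{R0}·X = 0.9783×7.43×0.306 = 2.22 mol/L; Y_S = C_S/C_{R0} = 0.299.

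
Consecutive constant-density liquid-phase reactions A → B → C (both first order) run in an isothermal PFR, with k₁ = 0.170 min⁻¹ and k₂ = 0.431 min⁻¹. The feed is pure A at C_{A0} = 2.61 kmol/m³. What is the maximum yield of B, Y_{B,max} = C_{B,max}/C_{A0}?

0.215

At the optimum, C_{B,max}/C_{A0} = (k₁/k₂)^[k₂/(k₂−k₁)].
= (0.170/0.431)^(0.431/(0.431−0.170)) = (0.3944)^(1.651) = 0.2152.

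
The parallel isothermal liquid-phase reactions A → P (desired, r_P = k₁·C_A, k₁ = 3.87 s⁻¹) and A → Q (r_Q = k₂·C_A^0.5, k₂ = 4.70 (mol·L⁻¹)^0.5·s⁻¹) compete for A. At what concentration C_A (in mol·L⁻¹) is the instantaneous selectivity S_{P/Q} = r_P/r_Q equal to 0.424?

S_{P/Q} = (k₁/k₂)·C_A^0.5 ⇒ C_A = (S·k₂/k₁)^(2).
= (0.424×4.70/3.87)^(2) = (0.5149)^(2) = 0.265 mol·L⁻¹.

0.265 mol·L⁻¹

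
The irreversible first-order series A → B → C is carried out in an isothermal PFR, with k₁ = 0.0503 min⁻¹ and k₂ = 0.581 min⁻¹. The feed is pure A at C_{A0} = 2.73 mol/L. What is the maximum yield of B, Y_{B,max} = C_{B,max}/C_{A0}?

0.0687

For a first-order series the maximum intermediate yield is C_{B,max}/C_{A0} = (k₁/k₂)^[k₂/(k₂−k₁)].
= (0.0503/0.581)^(0.581/(0.581−0.0503)) = (0.08657)^(1.095) = 0.06866.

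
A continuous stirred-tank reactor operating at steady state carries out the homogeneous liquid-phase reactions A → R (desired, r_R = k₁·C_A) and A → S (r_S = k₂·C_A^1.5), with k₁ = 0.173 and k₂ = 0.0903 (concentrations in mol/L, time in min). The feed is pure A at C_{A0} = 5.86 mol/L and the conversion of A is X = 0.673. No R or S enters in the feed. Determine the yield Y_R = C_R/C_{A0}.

0.391

Exit C_A = C_{A0}(1−X) = 5.86×0.327 = 1.916 mol/L.
Rates in a CSTR are evaluated at the outlet concentration: r_R = 0.173×1.916 = 0.3315, r_S = 0.0903×1.916^1.5 = 0.2395.
Fraction of consumed A going to R: r_R/(r_R+r_S) = 0.5805.
C_R = 0.5805·C_{A0}·X = 0.5805×5.86×0.673 = 2.29 mol/L; Y_R = C_R/C_{A0} = 0.391.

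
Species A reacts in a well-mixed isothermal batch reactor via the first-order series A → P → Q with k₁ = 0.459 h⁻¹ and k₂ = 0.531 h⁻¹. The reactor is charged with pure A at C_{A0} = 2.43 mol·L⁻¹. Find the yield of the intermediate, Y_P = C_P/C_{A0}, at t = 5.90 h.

0.147

Solving the coupled first-order balances gives C_P(t) = [k₁/(k₂−k₁)]·C_{A0}·(e^(−k₁t) − e^(−k₂t)).
e^(−k₁t) = e^(−0.459×5.90) = e^(−2.708) = 0.06666; e^(−k₂t) = e^(−3.133) = 0.04359.
C_P = 0.459×2.43/(0.531−0.459) × (0.06666−0.04359) = 15.49×0.02307 = 0.3574 mol·L⁻¹.
Y_P = C_P/C_{A0} = 0.3574/2.43 = 0.147.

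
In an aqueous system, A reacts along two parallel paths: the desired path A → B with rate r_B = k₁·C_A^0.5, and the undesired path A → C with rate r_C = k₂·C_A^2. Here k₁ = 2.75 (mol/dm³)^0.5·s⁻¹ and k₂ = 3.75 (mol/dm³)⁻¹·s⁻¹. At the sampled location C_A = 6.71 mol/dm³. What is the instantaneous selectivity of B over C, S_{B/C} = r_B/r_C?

0.0422

S_{B/C} = r_B/r_C = (k₁·C_A^0.5)/(k₂·C_A^2) = (k₁/k₂)·C_A^-1.5.
= (2.75×6.710^0.5) / (3.75×6.710^2) = 7.124/168.8 = 0.0422.
The undesired path is higher order in A, so low C_A (CSTR or dilute feed) favours B.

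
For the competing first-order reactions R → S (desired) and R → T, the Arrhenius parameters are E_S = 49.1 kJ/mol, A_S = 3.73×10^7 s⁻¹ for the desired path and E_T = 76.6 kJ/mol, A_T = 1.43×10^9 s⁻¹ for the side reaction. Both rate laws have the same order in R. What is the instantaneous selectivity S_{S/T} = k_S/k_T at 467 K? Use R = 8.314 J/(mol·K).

k_S/k_T = (A_S/A_T)·exp[−(E_S−E_T)/(RT)] = (A_S/A_T)·exp[(E_T−E_S)/(RT)].
(E_T−E_S)/(RT) = (76.6−49.1)×10³/(8.314×467) = 27500/3883 = 7.083.
k_S/k_T = (3.73×10^7/1.43×10^9)·exp(7.083) = 0.02608 × 1191 = 31.1.

31.1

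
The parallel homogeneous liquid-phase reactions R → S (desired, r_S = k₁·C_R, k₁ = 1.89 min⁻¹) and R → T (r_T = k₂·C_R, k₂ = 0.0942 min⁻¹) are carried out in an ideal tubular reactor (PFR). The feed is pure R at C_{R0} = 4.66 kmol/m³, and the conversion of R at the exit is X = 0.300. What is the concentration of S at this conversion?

C_R = C_{R0}(1−X) = 3.262 kmol/m³.
Both paths are first order in R, so the instantaneous fraction to S is constant: dC_S/d(−C_R) = k₁/(k₁+k₂) = 0.9525.
C_S = 0.9525·(C_{R0}−C_R) = 0.9525×1.398 = 1.33 kmol/m³.

1.33 kmol/m³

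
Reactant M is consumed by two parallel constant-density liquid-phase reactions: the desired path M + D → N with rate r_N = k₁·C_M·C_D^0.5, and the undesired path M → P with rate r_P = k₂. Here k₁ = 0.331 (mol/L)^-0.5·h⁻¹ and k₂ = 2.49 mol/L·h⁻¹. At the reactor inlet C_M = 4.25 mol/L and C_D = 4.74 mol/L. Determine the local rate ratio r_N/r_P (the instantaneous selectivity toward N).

1.23

S_{N/P} = r_N/r_P = (k₁·C_M·C_D^0.5)/(k₂) = (k₁/k₂)·C_M·C_D^0.5.
= (0.331×4.250×4.740^0.5) / (2.49) = 3.063/2.490 = 1.23.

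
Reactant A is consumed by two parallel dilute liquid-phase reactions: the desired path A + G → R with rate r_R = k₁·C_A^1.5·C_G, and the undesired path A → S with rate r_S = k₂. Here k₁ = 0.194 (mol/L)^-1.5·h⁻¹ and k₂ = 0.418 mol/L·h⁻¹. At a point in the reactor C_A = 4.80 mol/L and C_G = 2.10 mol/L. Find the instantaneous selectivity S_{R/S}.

S_{R/S} = r_R/r_S = (k₁·C_A^1.5·C_G)/(k₂) = (k₁/k₂)·C_A^1.5·C_G.
= (0.194×4.800^1.5×2.100) / (0.418) = 4.284/0.4180 = 10.2.

10.2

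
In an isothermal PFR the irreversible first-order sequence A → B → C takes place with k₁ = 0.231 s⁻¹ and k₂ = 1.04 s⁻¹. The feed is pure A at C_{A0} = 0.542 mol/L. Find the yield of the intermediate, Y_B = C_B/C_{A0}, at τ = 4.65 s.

0.0953

The intermediate concentration in a first-order A→B→C sequence is C_B = k₁C_{A0}(e^(−k₁τ) − e^(−k₂τ))/(k₂−k₁).
e^(−k₁τ) = e^(−0.231×4.65) = e^(−1.074) = 0.3416; e^(−k₂τ) = e^(−4.836) = 0.007939.
C_B = 0.231×0.542/(1.04−0.231) × (0.3416−0.007939) = 0.1548×0.3336 = 0.05164 mol/L.
Y_B = C_B/C_{A0} = 0.05164/0.542 = 0.0953.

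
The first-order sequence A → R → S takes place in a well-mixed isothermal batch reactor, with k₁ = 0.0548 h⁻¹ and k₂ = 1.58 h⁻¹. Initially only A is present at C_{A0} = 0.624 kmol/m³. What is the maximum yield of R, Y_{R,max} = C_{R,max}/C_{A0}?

0.0307

Evaluating C_R at t_opt = ln(k₂/k₁)/(k₂−k₁) gives C_{R,max}/C_{A0} = (k₁/k₂)^[k₂/(k₂−k₁)].
= (0.0548/1.58)^(1.58/(1.58−0.0548)) = (0.03468)^(1.036) = 0.03074.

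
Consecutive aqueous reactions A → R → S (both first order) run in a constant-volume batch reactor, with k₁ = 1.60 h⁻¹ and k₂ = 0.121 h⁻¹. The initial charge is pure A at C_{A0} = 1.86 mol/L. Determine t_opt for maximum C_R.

1.75 h

For first-order series the maximum of C_R occurs at t_opt = ln(k₂/k₁)/(k₂−k₁).
= ln(0.121/1.60)/(0.121−1.60) = ln(0.07562)/-1.479 = -2.582/-1.479 = 1.75 h.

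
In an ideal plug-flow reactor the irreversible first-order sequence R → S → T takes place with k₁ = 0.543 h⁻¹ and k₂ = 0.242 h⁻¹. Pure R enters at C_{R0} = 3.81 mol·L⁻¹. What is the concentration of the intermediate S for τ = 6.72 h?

Solving the coupled first-order balances gives C_S(τ) = [k₁/(k₂−k₁)]·C_{R0}·(e^(−k₁τ) − e^(−k₂τ)).
e^(−k₁τ) = e^(−0.543×6.72) = e^(−3.649) = 0.02602; e^(−k₂τ) = e^(−1.626) = 0.1967.
C_S = 0.543×3.81/(0.242−0.543) × (0.02602−0.1967) = (-6.873)×(-0.1706) = 1.173 mol·L⁻¹.

1.17 mol·L⁻¹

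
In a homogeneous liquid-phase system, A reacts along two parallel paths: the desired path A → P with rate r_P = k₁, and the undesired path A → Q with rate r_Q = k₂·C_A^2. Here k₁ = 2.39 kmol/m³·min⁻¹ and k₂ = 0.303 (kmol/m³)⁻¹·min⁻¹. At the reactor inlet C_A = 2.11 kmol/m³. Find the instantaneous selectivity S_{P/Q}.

S_{P/Q} = r_P/r_Q = (k₁)/(k₂·C_A^2) = (k₁/k₂)·C_A^-2.
= (2.39) / (0.303×2.110^2) = 2.390/1.349 = 1.77.
The undesired path is higher order in A, so low C_A (CSTR or dilute feed) favours P.

1.77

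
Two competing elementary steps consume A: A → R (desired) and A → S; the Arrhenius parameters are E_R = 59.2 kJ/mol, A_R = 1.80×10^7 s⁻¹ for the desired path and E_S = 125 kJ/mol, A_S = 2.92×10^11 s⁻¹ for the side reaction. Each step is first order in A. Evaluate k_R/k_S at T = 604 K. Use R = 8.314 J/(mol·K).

30.2

Since both paths have the same order in A, the concentration cancels and S_{R/S} = k_R/k_S = (A_R/A_S)·exp[(E_S−E_R)/(RT)].
(E_S−E_R)/(RT) = (125−59.2)×10³/(8.314×604) = 65800/5022 = 13.10.
k_R/k_S = (1.80×10^7/2.92×10^11)·exp(13.10) = 6.164×10^-5 × 4.905×10^5 = 30.2.
Since E_R < E_S, lowering the temperature improves selectivity toward R.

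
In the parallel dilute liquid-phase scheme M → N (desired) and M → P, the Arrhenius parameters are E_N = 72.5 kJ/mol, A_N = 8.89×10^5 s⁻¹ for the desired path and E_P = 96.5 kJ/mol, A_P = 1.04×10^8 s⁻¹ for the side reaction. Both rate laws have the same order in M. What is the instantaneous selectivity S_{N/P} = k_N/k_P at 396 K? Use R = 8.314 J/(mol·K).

12.5

k_N/k_P = (A_N/A_P)·exp[−(E_N−E_P)/(RT)] = (A_N/A_P)·exp[(E_P−E_N)/(RT)].
(E_P−E_N)/(RT) = (96.5−72.5)×10³/(8.314×396) = 24000/3292 = 7.290.
k_N/k_P = (8.89×10^5/1.04×10^8)·exp(7.290) = 0.008548 × 1465 = 12.5.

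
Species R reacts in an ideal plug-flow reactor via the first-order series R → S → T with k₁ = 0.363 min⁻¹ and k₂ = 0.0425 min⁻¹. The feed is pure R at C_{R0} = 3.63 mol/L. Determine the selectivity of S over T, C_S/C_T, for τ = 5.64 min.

Solving the coupled first-order balances gives C_S(τ) = [k₁/(k₂−k₁)]·C_{R0}·(e^(−k₁τ) − e^(−k₂τ)).
e^(−k₁τ) = e^(−0.363×5.64) = e^(−2.047) = 0.1291; e^(−k₂τ) = e^(−0.2397) = 0.7869.
C_S = 0.363×3.63/(0.0425−0.363) × (0.1291−0.7869) = (-4.111)×(-0.6578) = 2.704 mol/L.
C_R = C_{R0}e^(−k₁τ) = 0.4686 mol/L, so C_T = C_{R0}−C_R−C_S = 0.4571 mol/L; C_S/C_T = 5.92.

5.92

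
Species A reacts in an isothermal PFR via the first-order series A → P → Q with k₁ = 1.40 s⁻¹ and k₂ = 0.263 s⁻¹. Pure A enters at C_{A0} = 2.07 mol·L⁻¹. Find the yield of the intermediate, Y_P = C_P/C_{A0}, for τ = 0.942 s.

0.632

For first-order series with pure A initially, C_P(τ) = k₁C_{A0}/(k₂−k₁)·(e^(−k₁τ) − e^(−k₂τ)).
e^(−k₁τ) = e^(−1.40×0.942) = e^(−1.319) = 0.2675; e^(−k₂τ) = e^(−0.2477) = 0.7806.
C_P = 1.40×2.07/(0.263−1.40) × (0.2675−0.7806) = (-2.549)×(-0.5131) = 1.308 mol·L⁻¹.
Y_P = C_P/C_{A0} = 1.308/2.07 = 0.632.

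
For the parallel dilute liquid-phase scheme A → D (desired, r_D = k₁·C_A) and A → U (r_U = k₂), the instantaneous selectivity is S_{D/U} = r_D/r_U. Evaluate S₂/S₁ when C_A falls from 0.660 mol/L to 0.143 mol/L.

S_{D/U} = (k₁/k₂)·C_A, so S₂/S₁ = (C_{A,2}/C_{A,1}).
= 0.143/0.660 = 0.217.

0.217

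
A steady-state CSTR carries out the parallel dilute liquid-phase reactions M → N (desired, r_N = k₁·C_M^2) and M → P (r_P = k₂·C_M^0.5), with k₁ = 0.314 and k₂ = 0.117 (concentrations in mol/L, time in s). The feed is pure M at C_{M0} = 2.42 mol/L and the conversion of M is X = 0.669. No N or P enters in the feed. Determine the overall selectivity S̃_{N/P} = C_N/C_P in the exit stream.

1.92

Exit C_M = C_{M0}(1−X) = 2.42×0.331 = 0.8010 mol/L.
A CSTR operates uniformly at the exit composition, giving r_N = 0.2015 and r_P = 0.1047 (each k·C_M^n at C_M = 0.8010).
Overall selectivity = C_N/C_P = r_Nτ/(r_Pτ) = r_N/r_P = 1.92.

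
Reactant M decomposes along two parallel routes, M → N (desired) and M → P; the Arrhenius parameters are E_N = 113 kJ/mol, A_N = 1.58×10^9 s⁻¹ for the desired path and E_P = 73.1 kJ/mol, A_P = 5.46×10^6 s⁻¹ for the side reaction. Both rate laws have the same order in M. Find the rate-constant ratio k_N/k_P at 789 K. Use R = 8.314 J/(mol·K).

0.660

Since both paths have the same order in M, the concentration cancels and S_{N/P} = k_N/k_P = (A_N/A_P)·exp[(E_P−E_N)/(RT)].
(E_P−E_N)/(RT) = (73.1−113)×10³/(8.314×789) = -39900/6560 = -6.083.
k_N/k_P = (1.58×10^9/5.46×10^6)·exp(-6.083) = 289.4 × 0.002282 = 0.660.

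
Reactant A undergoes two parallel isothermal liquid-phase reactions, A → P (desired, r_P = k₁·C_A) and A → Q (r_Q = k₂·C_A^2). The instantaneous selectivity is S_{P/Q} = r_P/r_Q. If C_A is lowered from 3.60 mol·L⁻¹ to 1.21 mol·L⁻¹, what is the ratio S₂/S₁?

S_{P/Q} = (k₁/k₂)·C_A⁻¹, so S₂/S₁ = (C_{A,2}/C_{A,1})⁻¹.
= 3.60/1.21 = 2.98.

2.98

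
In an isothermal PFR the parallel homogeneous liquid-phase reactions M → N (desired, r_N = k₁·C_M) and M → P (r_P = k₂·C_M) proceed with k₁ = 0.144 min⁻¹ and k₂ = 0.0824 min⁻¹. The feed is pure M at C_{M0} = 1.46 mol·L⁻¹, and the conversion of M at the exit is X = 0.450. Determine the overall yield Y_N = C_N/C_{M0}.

C_M = C_{M0}(1−X) = 0.8030 mol·L⁻¹.
Both paths are first order in M, so the instantaneous fraction to N is constant: dC_N/d(−C_M) = k₁/(k₁+k₂) = 0.6360.
C_N = 0.6360·(C_{M0}−C_M) = 0.6360×0.6570 = 0.418 mol·L⁻¹.
Y_N = C_N/C_{M0} = 0.4179/1.46 = 0.286.

0.286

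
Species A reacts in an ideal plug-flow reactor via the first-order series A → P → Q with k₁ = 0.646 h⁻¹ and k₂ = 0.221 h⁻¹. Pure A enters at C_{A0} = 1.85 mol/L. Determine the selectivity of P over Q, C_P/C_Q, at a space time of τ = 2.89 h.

Solving the coupled first-order balances gives C_P(τ) = [k₁/(k₂−k₁)]·C_{A0}·(e^(−k₁τ) − e^(−k₂τ)).
e^(−k₁τ) = e^(−0.646×2.89) = e^(−1.867) = 0.1546; e^(−k₂τ) = e^(−0.6387) = 0.5280.
C_P = 0.646×1.85/(0.221−0.646) × (0.1546−0.5280) = (-2.812)×(-0.3734) = 1.050 mol/L.
C_A = C_{A0}e^(−k₁τ) = 0.2860 mol/L, so C_Q = C_{A0}−C_A−C_P = 0.5140 mol/L; C_P/C_Q = 2.04.

2.04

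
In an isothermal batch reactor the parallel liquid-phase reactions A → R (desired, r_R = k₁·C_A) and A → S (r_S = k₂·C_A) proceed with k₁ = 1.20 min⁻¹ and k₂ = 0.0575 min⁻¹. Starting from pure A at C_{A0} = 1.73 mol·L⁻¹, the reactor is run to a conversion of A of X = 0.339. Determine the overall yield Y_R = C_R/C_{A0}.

0.323

C_A = C_{A0}(1−X) = 1.144 mol·L⁻¹.
Both paths are first order in A, so the instantaneous fraction to R is constant: dC_R/d(−C_A) = k₁/(k₁+k₂) = 0.9543.
C_R = 0.9543·(C_{A0}−C_A) = 0.9543×0.5865 = 0.560 mol·L⁻¹.
Y_R = C_R/C_{A0} = 0.5597/1.73 = 0.323.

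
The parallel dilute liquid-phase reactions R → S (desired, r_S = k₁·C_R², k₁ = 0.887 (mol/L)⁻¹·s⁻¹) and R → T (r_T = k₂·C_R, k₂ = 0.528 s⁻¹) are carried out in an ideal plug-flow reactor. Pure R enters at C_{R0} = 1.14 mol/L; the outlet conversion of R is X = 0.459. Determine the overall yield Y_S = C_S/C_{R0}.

C_R = C_{R0}(1−X) = 0.6167 mol/L.
Along a PFR/batch, dC_T/dC_R = −r_T/(r_S+r_T) = −k₂/(k₂+k₁·C_R).
Integrating from C_{R0} to C_R: C_T = (0.528/0.887)·ln[(0.528+0.887·1.14)/(0.528+0.887·0.617)] = 0.5953·ln(1.539/1.075) = 0.2136 mol/L.
Then C_S = (C_{R0}−C_R) − C_T = 0.5233 − 0.2136 = 0.3096 mol/L.
Y_S = C_S/C_{R0} = 0.3096/1.14 = 0.272.

0.272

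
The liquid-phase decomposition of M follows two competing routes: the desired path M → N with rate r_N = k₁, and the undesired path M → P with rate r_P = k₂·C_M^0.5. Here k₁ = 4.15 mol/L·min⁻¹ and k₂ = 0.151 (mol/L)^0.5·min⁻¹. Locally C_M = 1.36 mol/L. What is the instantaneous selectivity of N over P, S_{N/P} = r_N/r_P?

S_{N/P} = r_N/r_P = (k₁)/(k₂·C_M^0.5) = (k₁/k₂)·C_M^-0.5.
= (4.15) / (0.151×1.360^0.5) = 4.150/0.1761 = 23.6.
The undesired path is higher order in M, so low C_M (CSTR or dilute feed) favours N.

23.6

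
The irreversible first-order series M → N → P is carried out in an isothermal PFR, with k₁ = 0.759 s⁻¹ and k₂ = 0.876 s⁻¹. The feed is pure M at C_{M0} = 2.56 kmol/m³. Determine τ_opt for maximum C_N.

1.23 s

The intermediate peaks when r₁ = r₂, i.e. k₁e^(−k₁τ) = k₂e^(−k₂τ), giving τ_opt = ln(k₂/k₁)/(k₂−k₁).
= ln(0.876/0.759)/(0.876−0.759) = ln(1.154)/0.1170 = 0.1434/0.1170 = 1.23 s.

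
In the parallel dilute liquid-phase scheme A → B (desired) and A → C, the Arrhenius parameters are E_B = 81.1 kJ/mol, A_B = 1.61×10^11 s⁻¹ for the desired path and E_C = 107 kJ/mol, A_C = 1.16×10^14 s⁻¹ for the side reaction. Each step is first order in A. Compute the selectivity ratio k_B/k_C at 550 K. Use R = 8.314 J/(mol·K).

With equal orders, S_{B/C} = k_B/k_C = (A_B/A_C)·exp[(E_C−E_B)/(RT)].
(E_C−E_B)/(RT) = (107−81.1)×10³/(8.314×550) = 25900/4573 = 5.664.
k_B/k_C = (1.61×10^11/1.16×10^14)·exp(5.664) = 0.001388 × 288.3 = 0.400.
Since E_B < E_C, lowering the temperature improves selectivity toward B.

0.400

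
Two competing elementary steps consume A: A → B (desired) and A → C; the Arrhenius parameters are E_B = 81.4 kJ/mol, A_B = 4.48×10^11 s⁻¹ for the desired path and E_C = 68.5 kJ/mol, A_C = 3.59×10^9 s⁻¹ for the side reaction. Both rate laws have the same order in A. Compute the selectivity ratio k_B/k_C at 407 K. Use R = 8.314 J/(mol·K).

2.76

Since both paths have the same order in A, the concentration cancels and S_{B/C} = k_B/k_C = (A_B/A_C)·exp[(E_C−E_B)/(RT)].
(E_C−E_B)/(RT) = (68.5−81.4)×10³/(8.314×407) = -12900/3384 = -3.812.
k_B/k_C = (4.48×10^11/3.59×10^9)·exp(-3.812) = 124.8 × 0.02210 = 2.76.
Since E_B > E_C, raising the temperature improves selectivity toward B.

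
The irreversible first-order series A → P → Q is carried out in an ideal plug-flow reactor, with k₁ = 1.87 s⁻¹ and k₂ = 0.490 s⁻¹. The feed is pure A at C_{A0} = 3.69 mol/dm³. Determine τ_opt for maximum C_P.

For first-order series the maximum of C_P occurs at τ_opt = ln(k₂/k₁)/(k₂−k₁).
= ln(0.490/1.87)/(0.490−1.87) = ln(0.2620)/-1.380 = -1.339/-1.380 = 0.970 s.

0.970 s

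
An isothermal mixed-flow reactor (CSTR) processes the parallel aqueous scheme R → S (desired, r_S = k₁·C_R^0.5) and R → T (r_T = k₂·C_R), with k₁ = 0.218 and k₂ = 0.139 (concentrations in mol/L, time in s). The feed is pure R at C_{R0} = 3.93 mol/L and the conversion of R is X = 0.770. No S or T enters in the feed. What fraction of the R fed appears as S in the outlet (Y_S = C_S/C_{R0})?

Exit C_R = C_{R0}(1−X) = 3.93×0.230 = 0.9039 mol/L.
Rates in a CSTR are evaluated at the outlet concentration: r_S = 0.218×0.9039^0.5 = 0.2073, r_T = 0.139×0.9039 = 0.1256.
Fraction of consumed R going to S: r_S/(r_S+r_T) = 0.6226.
C_S = 0.6226·C_{R0}·X = 0.6226×3.93×0.770 = 1.88 mol/L; Y_S = C_S/C_{R0} = 0.479.

0.479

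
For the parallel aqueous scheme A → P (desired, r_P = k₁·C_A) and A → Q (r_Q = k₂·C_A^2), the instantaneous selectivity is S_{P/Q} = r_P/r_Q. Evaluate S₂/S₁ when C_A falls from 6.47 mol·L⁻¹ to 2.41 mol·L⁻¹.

2.68

S_{P/Q} = (k₁/k₂)·C_A⁻¹, so S₂/S₁ = (C_{A,2}/C_{A,1})⁻¹.
= 6.47/2.41 = 2.68.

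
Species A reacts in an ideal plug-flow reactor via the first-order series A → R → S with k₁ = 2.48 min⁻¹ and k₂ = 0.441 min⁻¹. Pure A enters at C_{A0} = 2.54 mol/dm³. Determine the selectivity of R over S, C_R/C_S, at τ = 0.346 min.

11.1

Solving the coupled first-order balances gives C_R(τ) = [k₁/(k₂−k₁)]·C_{A0}·(e^(−k₁τ) − e^(−k₂τ)).
e^(−k₁τ) = e^(−2.48×0.346) = e^(−0.8581) = 0.4240; e^(−k₂τ) = e^(−0.1526) = 0.8585.
C_R = 2.48×2.54/(0.441−2.48) × (0.4240−0.8585) = (-3.089)×(-0.4345) = 1.342 mol/dm³.
C_A = C_{A0}e^(−k₁τ) = 1.077 mol/dm³, so C_S = C_{A0}−C_A−C_R = 0.1207 mol/dm³; C_R/C_S = 11.1.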